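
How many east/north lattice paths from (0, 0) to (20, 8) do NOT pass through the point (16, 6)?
Number of paths = 1988910

Total paths from (0, 0) to (20, 8): C(28, 20) = 3108105. Paths through (16, 6): (paths (0, 0) → (16, 6)) × (paths (16, 6) → (20, 8)) = C(22, 16) · C(6, 4) = 74613 · 15 = 1119195. Avoidance count = 3108105 − 1119195 = 1988910.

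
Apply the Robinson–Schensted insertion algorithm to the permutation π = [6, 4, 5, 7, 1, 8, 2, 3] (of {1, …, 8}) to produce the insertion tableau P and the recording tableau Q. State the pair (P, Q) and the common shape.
P = [1, 2, 3, 8] / [4, 5, 7] / [6];  Q = [1, 3, 4, 6] / [2, 7, 8] / [5];  common shape = (4, 3, 1)

Row-insert the values π_1, π_2, … into P one at a time, bumping the leftmost entry strictly greater than the inserted value down to the next row. The recording tableau Q records, in position (i, j), the step at which that cell was added to P.
  Insert 6 (step 1): P = [6];  Q = [1]
  Insert 4 (step 2): P = [4] / [6];  Q = [1] / [2]
  Insert 5 (step 3): P = [4, 5] / [6];  Q = [1, 3] / [2]
  Insert 7 (step 4): P = [4, 5, 7] / [6];  Q = [1, 3, 4] / [2]
  Insert 1 (step 5): P = [1, 5, 7] / [4] / [6];  Q = [1, 3, 4] / [2] / [5]
  Insert 8 (step 6): P = [1, 5, 7, 8] / [4] / [6];  Q = [1, 3, 4, 6] / [2] / [5]
  Insert 2 (step 7): P = [1, 2, 7, 8] / [4, 5] / [6];  Q = [1, 3, 4, 6] / [2, 7] / [5]
  Insert 3 (step 8): P = [1, 2, 3, 8] / [4, 5, 7] / [6];  Q = [1, 3, 4, 6] / [2, 7, 8] / [5]
Final shape: (4, 3, 1).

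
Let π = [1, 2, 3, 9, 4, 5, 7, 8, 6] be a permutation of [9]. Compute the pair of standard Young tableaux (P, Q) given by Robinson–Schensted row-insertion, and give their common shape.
P = [1, 2, 3, 4, 5, 6, 8] / [7] / [9];  Q = [1, 2, 3, 4, 6, 7, 8] / [5] / [9];  common shape = (7, 1, 1)

Row-insert the values π_1, π_2, … into P one at a time, bumping the leftmost entry strictly greater than the inserted value down to the next row. The recording tableau Q records, in position (i, j), the step at which that cell was added to P.
  Insert 1 (step 1): P = [1];  Q = [1]
  Insert 2 (step 2): P = [1, 2];  Q = [1, 2]
  Insert 3 (step 3): P = [1, 2, 3];  Q = [1, 2, 3]
  Insert 9 (step 4): P = [1, 2, 3, 9];  Q = [1, 2, 3, 4]
  Insert 4 (step 5): P = [1, 2, 3, 4] / [9];  Q = [1, 2, 3, 4] / [5]
  Insert 5 (step 6): P = [1, 2, 3, 4, 5] / [9];  Q = [1, 2, 3, 4, 6] / [5]
  Insert 7 (step 7): P = [1, 2, 3, 4, 5, 7] / [9];  Q = [1, 2, 3, 4, 6, 7] / [5]
  Insert 8 (step 8): P = [1, 2, 3, 4, 5, 7, 8] / [9];  Q = [1, 2, 3, 4, 6, 7, 8] / [5]
  Insert 6 (step 9): P = [1, 2, 3, 4, 5, 6, 8] / [7] / [9];  Q = [1, 2, 3, 4, 6, 7, 8] / [5] / [9]
Final shape: (7, 1, 1).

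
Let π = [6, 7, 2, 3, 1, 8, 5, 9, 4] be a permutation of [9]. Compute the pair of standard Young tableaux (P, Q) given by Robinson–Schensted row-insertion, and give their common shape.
P = [1, 3, 4, 9] / [2, 5, 8] / [6, 7];  Q = [1, 2, 6, 8] / [3, 4, 7] / [5, 9];  common shape = (4, 3, 2)

Row-insert the values π_1, π_2, … into P one at a time, bumping the leftmost entry strictly greater than the inserted value down to the next row. The recording tableau Q records, in position (i, j), the step at which that cell was added to P.
  Insert 6 (step 1): P = [6];  Q = [1]
  Insert 7 (step 2): P = [6, 7];  Q = [1, 2]
  Insert 2 (step 3): P = [2, 7] / [6];  Q = [1, 2] / [3]
  Insert 3 (step 4): P = [2, 3] / [6, 7];  Q = [1, 2] / [3, 4]
  Insert 1 (step 5): P = [1, 3] / [2, 7] / [6];  Q = [1, 2] / [3, 4] / [5]
  Insert 8 (step 6): P = [1, 3, 8] / [2, 7] / [6];  Q = [1, 2, 6] / [3, 4] / [5]
  Insert 5 (step 7): P = [1, 3, 5] / [2, 7, 8] / [6];  Q = [1, 2, 6] / [3, 4, 7] / [5]
  Insert 9 (step 8): P = [1, 3, 5, 9] / [2, 7, 8] / [6];  Q = [1, 2, 6, 8] / [3, 4, 7] / [5]
  Insert 4 (step 9): P = [1, 3, 4, 9] / [2, 5, 8] / [6, 7];  Q = [1, 2, 6, 8] / [3, 4, 7] / [5, 9]
Final shape: (4, 3, 2).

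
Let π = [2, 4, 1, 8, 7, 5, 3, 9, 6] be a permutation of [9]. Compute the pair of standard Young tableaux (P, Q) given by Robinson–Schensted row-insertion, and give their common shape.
P = [1, 3, 5, 6] / [2, 4, 9] / [7] / [8];  Q = [1, 2, 4, 8] / [3, 5, 9] / [6] / [7];  common shape = (4, 3, 1, 1)

Row-insert the values π_1, π_2, … into P one at a time, bumping the leftmost entry strictly greater than the inserted value down to the next row. The recording tableau Q records, in position (i, j), the step at which that cell was added to P.
  Insert 2 (step 1): P = [2];  Q = [1]
  Insert 4 (step 2): P = [2, 4];  Q = [1, 2]
  Insert 1 (step 3): P = [1, 4] / [2];  Q = [1, 2] / [3]
  Insert 8 (step 4): P = [1, 4, 8] / [2];  Q = [1, 2, 4] / [3]
  Insert 7 (step 5): P = [1, 4, 7] / [2, 8];  Q = [1, 2, 4] / [3, 5]
  Insert 5 (step 6): P = [1, 4, 5] / [2, 7] / [8];  Q = [1, 2, 4] / [3, 5] / [6]
  Insert 3 (step 7): P = [1, 3, 5] / [2, 4] / [7] / [8];  Q = [1, 2, 4] / [3, 5] / [6] / [7]
  Insert 9 (step 8): P = [1, 3, 5, 9] / [2, 4] / [7] / [8];  Q = [1, 2, 4, 8] / [3, 5] / [6] / [7]
  Insert 6 (step 9): P = [1, 3, 5, 6] / [2, 4, 9] / [7] / [8];  Q = [1, 2, 4, 8] / [3, 5, 9] / [6] / [7]
Final shape: (4, 3, 1, 1).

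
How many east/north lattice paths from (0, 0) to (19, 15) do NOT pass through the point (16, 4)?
Number of paths = 1854203940

Total paths from (0, 0) to (19, 15): C(34, 19) = 1855967520. Paths through (16, 4): (paths (0, 0) → (16, 4)) × (paths (16, 4) → (19, 15)) = C(20, 16) · C(14, 3) = 4845 · 364 = 1763580. Avoidance count = 1855967520 − 1763580 = 1854203940.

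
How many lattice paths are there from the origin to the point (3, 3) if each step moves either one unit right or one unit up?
Number of paths = 20

A monotone lattice path from (0, 0) to (3, 3) consists of 3 east steps and 3 north steps in some order, so it is determined by which 3 of the 6 steps are east. The count is C(6, 3) = 20.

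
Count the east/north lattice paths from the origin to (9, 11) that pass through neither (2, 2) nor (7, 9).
Number of paths = 59192

Inclusion–exclusion. Total paths: C(20, 9) = 167960. Through P₁: C(4, 2)·C(16, 7) = 68640. Through P₂: C(16, 7)·C(4, 2) = 68640. Since P₁ is strictly southwest of P₂, a monotone path through both must visit P₁ then P₂; paths through both = C(4, 2)·C(12, 5)·C(4, 2) = 28512. Avoid both = 167960 − 68640 − 68640 + 28512 = 59192.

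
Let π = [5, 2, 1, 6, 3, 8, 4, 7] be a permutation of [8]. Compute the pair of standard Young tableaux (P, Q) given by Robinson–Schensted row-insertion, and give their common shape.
P = [1, 3, 4, 7] / [2, 6, 8] / [5];  Q = [1, 4, 6, 8] / [2, 5, 7] / [3];  common shape = (4, 3, 1)

Row-insert the values π_1, π_2, … into P one at a time, bumping the leftmost entry strictly greater than the inserted value down to the next row. The recording tableau Q records, in position (i, j), the step at which that cell was added to P.
  Insert 5 (step 1): P = [5];  Q = [1]
  Insert 2 (step 2): P = [2] / [5];  Q = [1] / [2]
  Insert 1 (step 3): P = [1] / [2] / [5];  Q = [1] / [2] / [3]
  Insert 6 (step 4): P = [1, 6] / [2] / [5];  Q = [1, 4] / [2] / [3]
  Insert 3 (step 5): P = [1, 3] / [2, 6] / [5];  Q = [1, 4] / [2, 5] / [3]
  Insert 8 (step 6): P = [1, 3, 8] / [2, 6] / [5];  Q = [1, 4, 6] / [2, 5] / [3]
  Insert 4 (step 7): P = [1, 3, 4] / [2, 6, 8] / [5];  Q = [1, 4, 6] / [2, 5, 7] / [3]
  Insert 7 (step 8): P = [1, 3, 4, 7] / [2, 6, 8] / [5];  Q = [1, 4, 6, 8] / [2, 5, 7] / [3]
Final shape: (4, 3, 1).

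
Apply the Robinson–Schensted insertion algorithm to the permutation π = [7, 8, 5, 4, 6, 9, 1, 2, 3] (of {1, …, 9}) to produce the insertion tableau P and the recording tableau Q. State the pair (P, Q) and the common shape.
P = [1, 2, 3] / [4, 6, 9] / [5, 8] / [7];  Q = [1, 2, 6] / [3, 5, 9] / [4, 8] / [7];  common shape = (3, 3, 2, 1)

Row-insert the values π_1, π_2, … into P one at a time, bumping the leftmost entry strictly greater than the inserted value down to the next row. The recording tableau Q records, in position (i, j), the step at which that cell was added to P.
  Insert 7 (step 1): P = [7];  Q = [1]
  Insert 8 (step 2): P = [7, 8];  Q = [1, 2]
  Insert 5 (step 3): P = [5, 8] / [7];  Q = [1, 2] / [3]
  Insert 4 (step 4): P = [4, 8] / [5] / [7];  Q = [1, 2] / [3] / [4]
  Insert 6 (step 5): P = [4, 6] / [5, 8] / [7];  Q = [1, 2] / [3, 5] / [4]
  Insert 9 (step 6): P = [4, 6, 9] / [5, 8] / [7];  Q = [1, 2, 6] / [3, 5] / [4]
  Insert 1 (step 7): P = [1, 6, 9] / [4, 8] / [5] / [7];  Q = [1, 2, 6] / [3, 5] / [4] / [7]
  Insert 2 (step 8): P = [1, 2, 9] / [4, 6] / [5, 8] / [7];  Q = [1, 2, 6] / [3, 5] / [4, 8] / [7]
  Insert 3 (step 9): P = [1, 2, 3] / [4, 6, 9] / [5, 8] / [7];  Q = [1, 2, 6] / [3, 5, 9] / [4, 8] / [7]
Final shape: (3, 3, 2, 1).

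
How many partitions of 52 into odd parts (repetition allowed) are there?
p_odd(52) = 4582

Enumerate partitions using only odd parts via the recurrence o(n, m) = o(n, m−2) + o(n−m, m) over odd m, starting from the largest odd part ≤ n. This gives p_odd(52) = 4582. (Euler's theorem: equals the count of distinct-part partitions.)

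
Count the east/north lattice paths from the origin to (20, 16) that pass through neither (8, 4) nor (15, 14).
Number of paths = 4542742890

Inclusion–exclusion. Total paths: C(36, 20) = 7307872110. Through P₁: C(12, 8)·C(24, 12) = 1338557220. Through P₂: C(29, 15)·C(7, 5) = 1628733960. Since P₁ is strictly southwest of P₂, a monotone path through both must visit P₁ then P₂; paths through both = C(12, 8)·C(17, 7)·C(7, 5) = 202161960. Avoid both = 7307872110 − 1338557220 − 1628733960 + 202161960 = 4542742890.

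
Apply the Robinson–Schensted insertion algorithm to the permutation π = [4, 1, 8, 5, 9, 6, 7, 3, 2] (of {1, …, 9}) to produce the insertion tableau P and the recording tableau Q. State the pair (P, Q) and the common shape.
P = [1, 2, 6, 7] / [3, 5, 9] / [4] / [8];  Q = [1, 3, 5, 7] / [2, 4, 6] / [8] / [9];  common shape = (4, 3, 1, 1)

Row-insert the values π_1, π_2, … into P one at a time, bumping the leftmost entry strictly greater than the inserted value down to the next row. The recording tableau Q records, in position (i, j), the step at which that cell was added to P.
  Insert 4 (step 1): P = [4];  Q = [1]
  Insert 1 (step 2): P = [1] / [4];  Q = [1] / [2]
  Insert 8 (step 3): P = [1, 8] / [4];  Q = [1, 3] / [2]
  Insert 5 (step 4): P = [1, 5] / [4, 8];  Q = [1, 3] / [2, 4]
  Insert 9 (step 5): P = [1, 5, 9] / [4, 8];  Q = [1, 3, 5] / [2, 4]
  Insert 6 (step 6): P = [1, 5, 6] / [4, 8, 9];  Q = [1, 3, 5] / [2, 4, 6]
  Insert 7 (step 7): P = [1, 5, 6, 7] / [4, 8, 9];  Q = [1, 3, 5, 7] / [2, 4, 6]
  Insert 3 (step 8): P = [1, 3, 6, 7] / [4, 5, 9] / [8];  Q = [1, 3, 5, 7] / [2, 4, 6] / [8]
  Insert 2 (step 9): P = [1, 2, 6, 7] / [3, 5, 9] / [4] / [8];  Q = [1, 3, 5, 7] / [2, 4, 6] / [8] / [9]
Final shape: (4, 3, 1, 1).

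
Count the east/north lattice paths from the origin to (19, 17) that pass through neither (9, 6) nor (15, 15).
Number of paths = 4881140595

Inclusion–exclusion. Total paths: C(36, 19) = 8597496600. Through P₁: C(15, 9)·C(21, 10) = 1765343580. Through P₂: C(30, 15)·C(6, 4) = 2326762800. Since P₁ is strictly southwest of P₂, a monotone path through both must visit P₁ then P₂; paths through both = C(15, 9)·C(15, 6)·C(6, 4) = 375750375. Avoid both = 8597496600 − 1765343580 − 2326762800 + 375750375 = 4881140595.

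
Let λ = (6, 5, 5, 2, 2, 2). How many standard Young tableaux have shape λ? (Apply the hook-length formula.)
# SYT of shape (6, 5, 5, 2, 2, 2) = 1018467450

Hook-length formula: f^λ = n! / Π hook(c), product over all cells c of the Young diagram. For λ = (6, 5, 5, 2, 2, 2), n = 22 boxes. Hook lengths by row (left-to-right, top-to-bottom): [11, 10, 6, 5, 4, 1]; [9, 8, 4, 3, 2]; [8, 7, 3, 2, 1]; [4, 3]; [3, 2]; [2, 1]. Product of hooks = 1103619686400. So f^λ = 22! / 1103619686400 = 1124000727777607680000 / 1103619686400 = 1018467450.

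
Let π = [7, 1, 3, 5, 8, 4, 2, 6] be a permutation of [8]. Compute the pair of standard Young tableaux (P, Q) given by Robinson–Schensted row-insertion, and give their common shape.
P = [1, 2, 4, 6] / [3, 8] / [5] / [7];  Q = [1, 3, 4, 5] / [2, 8] / [6] / [7];  common shape = (4, 2, 1, 1)

Row-insert the values π_1, π_2, … into P one at a time, bumping the leftmost entry strictly greater than the inserted value down to the next row. The recording tableau Q records, in position (i, j), the step at which that cell was added to P.
  Insert 7 (step 1): P = [7];  Q = [1]
  Insert 1 (step 2): P = [1] / [7];  Q = [1] / [2]
  Insert 3 (step 3): P = [1, 3] / [7];  Q = [1, 3] / [2]
  Insert 5 (step 4): P = [1, 3, 5] / [7];  Q = [1, 3, 4] / [2]
  Insert 8 (step 5): P = [1, 3, 5, 8] / [7];  Q = [1, 3, 4, 5] / [2]
  Insert 4 (step 6): P = [1, 3, 4, 8] / [5] / [7];  Q = [1, 3, 4, 5] / [2] / [6]
  Insert 2 (step 7): P = [1, 2, 4, 8] / [3] / [5] / [7];  Q = [1, 3, 4, 5] / [2] / [6] / [7]
  Insert 6 (step 8): P = [1, 2, 4, 6] / [3, 8] / [5] / [7];  Q = [1, 3, 4, 5] / [2, 8] / [6] / [7]
Final shape: (4, 2, 1, 1).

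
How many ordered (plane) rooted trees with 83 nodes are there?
C_82 = 17526585015616776834735140517915655636396234280

These ordered rooted trees are counted by the Catalan number C_n = (1/(n + 1)) · C(2n, n). For n = 82: C_82 = (1/83) · C(164, 82) = 1454706556296192477283016662986999417820887445240/83 = 17526585015616776834735140517915655636396234280.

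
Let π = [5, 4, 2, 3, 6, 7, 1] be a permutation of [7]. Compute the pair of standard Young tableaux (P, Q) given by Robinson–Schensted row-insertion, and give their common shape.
P = [1, 3, 6, 7] / [2] / [4] / [5];  Q = [1, 4, 5, 6] / [2] / [3] / [7];  common shape = (4, 1, 1, 1)

Row-insert the values π_1, π_2, … into P one at a time, bumping the leftmost entry strictly greater than the inserted value down to the next row. The recording tableau Q records, in position (i, j), the step at which that cell was added to P.
  Insert 5 (step 1): P = [5];  Q = [1]
  Insert 4 (step 2): P = [4] / [5];  Q = [1] / [2]
  Insert 2 (step 3): P = [2] / [4] / [5];  Q = [1] / [2] / [3]
  Insert 3 (step 4): P = [2, 3] / [4] / [5];  Q = [1, 4] / [2] / [3]
  Insert 6 (step 5): P = [2, 3, 6] / [4] / [5];  Q = [1, 4, 5] / [2] / [3]
  Insert 7 (step 6): P = [2, 3, 6, 7] / [4] / [5];  Q = [1, 4, 5, 6] / [2] / [3]
  Insert 1 (step 7): P = [1, 3, 6, 7] / [2] / [4] / [5];  Q = [1, 4, 5, 6] / [2] / [3] / [7]
Final shape: (4, 1, 1, 1).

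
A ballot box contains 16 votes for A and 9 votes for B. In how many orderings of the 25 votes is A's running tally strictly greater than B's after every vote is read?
Strict-lead orderings = 572033

Total orderings of the 25 votes with 16 for A: C(25, 16) = 2042975. By the Bertrand ballot formula (Cycle Lemma / reflection principle), the number of orderings in which A is strictly ahead of B throughout is (p − q)/(p + q) · C(p + q, p) = (16 − 9)/(16 + 9) · 2042975 = 572033.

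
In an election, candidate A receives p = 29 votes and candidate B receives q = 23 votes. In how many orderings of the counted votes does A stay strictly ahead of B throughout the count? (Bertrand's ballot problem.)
Strict-lead orderings = 40715807302800

Total orderings of the 52 votes with 29 for A: C(52, 29) = 352870329957600. By the Bertrand ballot formula (Cycle Lemma / reflection principle), the number of orderings in which A is strictly ahead of B throughout is (p − q)/(p + q) · C(p + q, p) = (29 − 23)/(29 + 23) · 352870329957600 = 40715807302800.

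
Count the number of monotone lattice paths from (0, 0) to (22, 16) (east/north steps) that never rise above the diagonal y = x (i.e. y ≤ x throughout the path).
Number of paths = 6768687870

By the reflection principle (André's argument), the number of monotone paths to (22, 16) with n ≤ m that never go above y = x is C(38, 22) − C(38, 23) = 22239974430 − 15471286560 = 6768687870.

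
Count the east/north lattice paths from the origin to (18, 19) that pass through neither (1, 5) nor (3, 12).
Number of paths = 16040776734

Inclusion–exclusion. Total paths: C(37, 18) = 17672631900. Through P₁: C(6, 1)·C(31, 17) = 1591095150. Through P₂: C(15, 3)·C(22, 15) = 77597520. Since P₁ is strictly southwest of P₂, a monotone path through both must visit P₁ then P₂; paths through both = C(6, 1)·C(9, 2)·C(22, 15) = 36837504. Avoid both = 17672631900 − 1591095150 − 77597520 + 36837504 = 16040776734.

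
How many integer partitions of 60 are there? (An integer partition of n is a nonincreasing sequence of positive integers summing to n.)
p(60) = 966467

Compute p(n) via the recurrence p(n, m) = p(n, m−1) + p(n−m, m), where p(n, m) counts partitions of n with all parts ≤ m and p(n) = p(n, n). The base cases are p(0, m) = 1 and p(n, 0) = 0 for n > 0. Filling the table yields p(60) = 966467. (Euler's pentagonal recurrence is an alternative.)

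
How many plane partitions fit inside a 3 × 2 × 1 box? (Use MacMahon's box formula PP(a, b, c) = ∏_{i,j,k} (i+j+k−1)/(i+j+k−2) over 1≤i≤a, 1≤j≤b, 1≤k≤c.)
PP(3, 2, 1) = 10

Evaluate the triple product over i = 1..3, j = 1..2, k = 1..1. The factors are (2/1) · (3/2) · (3/2) · (4/3) · (4/3) · (5/4). The numerators and denominators telescope so the product is an integer; carrying out the multiplication exactly gives PP(3, 2, 1) = 10.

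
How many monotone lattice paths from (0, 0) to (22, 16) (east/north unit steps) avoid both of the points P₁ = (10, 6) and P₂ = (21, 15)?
Number of paths = 8615875502

Inclusion–exclusion. Total paths: C(38, 22) = 22239974430. Through P₁: C(16, 10)·C(22, 12) = 5178341168. Through P₂: C(36, 21)·C(2, 1) = 11135805120. Since P₁ is strictly southwest of P₂, a monotone path through both must visit P₁ then P₂; paths through both = C(16, 10)·C(20, 11)·C(2, 1) = 2690047360. Avoid both = 22239974430 − 5178341168 − 11135805120 + 2690047360 = 8615875502.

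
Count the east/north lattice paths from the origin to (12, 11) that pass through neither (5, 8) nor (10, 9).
Number of paths = 689702

Inclusion–exclusion. Total paths: C(23, 12) = 1352078. Through P₁: C(13, 5)·C(10, 7) = 154440. Through P₂: C(19, 10)·C(4, 2) = 554268. Since P₁ is strictly southwest of P₂, a monotone path through both must visit P₁ then P₂; paths through both = C(13, 5)·C(6, 5)·C(4, 2) = 46332. Avoid both = 1352078 − 154440 − 554268 + 46332 = 689702.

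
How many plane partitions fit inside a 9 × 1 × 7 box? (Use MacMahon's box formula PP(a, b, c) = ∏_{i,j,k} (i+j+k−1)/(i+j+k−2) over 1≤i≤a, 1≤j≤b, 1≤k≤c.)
PP(9, 1, 7) = 11440

Evaluate the triple product over i = 1..9, j = 1..1, k = 1..7. The factors are (2/1) · (3/2) · (4/3) · (5/4) · (6/5) · (7/6) · (8/7) · (3/2) · … (63 factors total). The numerators and denominators telescope so the product is an integer; carrying out the multiplication exactly gives PP(9, 1, 7) = 11440.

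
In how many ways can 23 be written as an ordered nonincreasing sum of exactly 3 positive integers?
p(23, 3 parts) = 44

Partitions of n into exactly k parts are in bijection with partitions of n − k into at most k parts (subtract 1 from each part). So p(23, exactly 3) = p(20, parts ≤ 3). Computing via the recurrence p(m, j) = p(m, j−1) + p(m−j, j) gives 44.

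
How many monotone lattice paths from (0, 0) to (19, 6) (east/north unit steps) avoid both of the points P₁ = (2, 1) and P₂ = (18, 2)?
Number of paths = 97403

Inclusion–exclusion. Total paths: C(25, 19) = 177100. Through P₁: C(3, 2)·C(22, 17) = 79002. Through P₂: C(20, 18)·C(5, 1) = 950. Since P₁ is strictly southwest of P₂, a monotone path through both must visit P₁ then P₂; paths through both = C(3, 2)·C(17, 16)·C(5, 1) = 255. Avoid both = 177100 − 79002 − 950 + 255 = 97403.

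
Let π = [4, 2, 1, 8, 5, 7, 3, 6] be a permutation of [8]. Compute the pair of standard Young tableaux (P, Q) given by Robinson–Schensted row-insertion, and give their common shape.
P = [1, 3, 6] / [2, 5, 7] / [4, 8];  Q = [1, 4, 6] / [2, 5, 8] / [3, 7];  common shape = (3, 3, 2)

Row-insert the values π_1, π_2, … into P one at a time, bumping the leftmost entry strictly greater than the inserted value down to the next row. The recording tableau Q records, in position (i, j), the step at which that cell was added to P.
  Insert 4 (step 1): P = [4];  Q = [1]
  Insert 2 (step 2): P = [2] / [4];  Q = [1] / [2]
  Insert 1 (step 3): P = [1] / [2] / [4];  Q = [1] / [2] / [3]
  Insert 8 (step 4): P = [1, 8] / [2] / [4];  Q = [1, 4] / [2] / [3]
  Insert 5 (step 5): P = [1, 5] / [2, 8] / [4];  Q = [1, 4] / [2, 5] / [3]
  Insert 7 (step 6): P = [1, 5, 7] / [2, 8] / [4];  Q = [1, 4, 6] / [2, 5] / [3]
  Insert 3 (step 7): P = [1, 3, 7] / [2, 5] / [4, 8];  Q = [1, 4, 6] / [2, 5] / [3, 7]
  Insert 6 (step 8): P = [1, 3, 6] / [2, 5, 7] / [4, 8];  Q = [1, 4, 6] / [2, 5, 8] / [3, 7]
Final shape: (3, 3, 2).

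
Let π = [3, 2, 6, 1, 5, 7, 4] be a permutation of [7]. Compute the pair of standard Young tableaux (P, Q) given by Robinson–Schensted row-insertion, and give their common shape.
P = [1, 4, 7] / [2, 5] / [3, 6];  Q = [1, 3, 6] / [2, 5] / [4, 7];  common shape = (3, 2, 2)

Row-insert the values π_1, π_2, … into P one at a time, bumping the leftmost entry strictly greater than the inserted value down to the next row. The recording tableau Q records, in position (i, j), the step at which that cell was added to P.
  Insert 3 (step 1): P = [3];  Q = [1]
  Insert 2 (step 2): P = [2] / [3];  Q = [1] / [2]
  Insert 6 (step 3): P = [2, 6] / [3];  Q = [1, 3] / [2]
  Insert 1 (step 4): P = [1, 6] / [2] / [3];  Q = [1, 3] / [2] / [4]
  Insert 5 (step 5): P = [1, 5] / [2, 6] / [3];  Q = [1, 3] / [2, 5] / [4]
  Insert 7 (step 6): P = [1, 5, 7] / [2, 6] / [3];  Q = [1, 3, 6] / [2, 5] / [4]
  Insert 4 (step 7): P = [1, 4, 7] / [2, 5] / [3, 6];  Q = [1, 3, 6] / [2, 5] / [4, 7]
Final shape: (3, 2, 2).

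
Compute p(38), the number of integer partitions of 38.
p(38) = 26015

Compute p(n) via the recurrence p(n, m) = p(n, m−1) + p(n−m, m), where p(n, m) counts partitions of n with all parts ≤ m and p(n) = p(n, n). The base cases are p(0, m) = 1 and p(n, 0) = 0 for n > 0. Filling the table yields p(38) = 26015. (Euler's pentagonal recurrence is an alternative.)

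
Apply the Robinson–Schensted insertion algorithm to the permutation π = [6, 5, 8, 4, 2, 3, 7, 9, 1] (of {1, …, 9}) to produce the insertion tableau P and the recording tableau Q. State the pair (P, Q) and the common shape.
P = [1, 3, 7, 9] / [2, 8] / [4] / [5] / [6];  Q = [1, 3, 7, 8] / [2, 6] / [4] / [5] / [9];  common shape = (4, 2, 1, 1, 1)

Row-insert the values π_1, π_2, … into P one at a time, bumping the leftmost entry strictly greater than the inserted value down to the next row. The recording tableau Q records, in position (i, j), the step at which that cell was added to P.
  Insert 6 (step 1): P = [6];  Q = [1]
  Insert 5 (step 2): P = [5] / [6];  Q = [1] / [2]
  Insert 8 (step 3): P = [5, 8] / [6];  Q = [1, 3] / [2]
  Insert 4 (step 4): P = [4, 8] / [5] / [6];  Q = [1, 3] / [2] / [4]
  Insert 2 (step 5): P = [2, 8] / [4] / [5] / [6];  Q = [1, 3] / [2] / [4] / [5]
  Insert 3 (step 6): P = [2, 3] / [4, 8] / [5] / [6];  Q = [1, 3] / [2, 6] / [4] / [5]
  Insert 7 (step 7): P = [2, 3, 7] / [4, 8] / [5] / [6];  Q = [1, 3, 7] / [2, 6] / [4] / [5]
  Insert 9 (step 8): P = [2, 3, 7, 9] / [4, 8] / [5] / [6];  Q = [1, 3, 7, 8] / [2, 6] / [4] / [5]
  Insert 1 (step 9): P = [1, 3, 7, 9] / [2, 8] / [4] / [5] / [6];  Q = [1, 3, 7, 8] / [2, 6] / [4] / [5] / [9]
Final shape: (4, 2, 1, 1, 1).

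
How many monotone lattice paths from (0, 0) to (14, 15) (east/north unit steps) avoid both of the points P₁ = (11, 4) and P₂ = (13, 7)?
Number of paths = 76487070

Inclusion–exclusion. Total paths: C(29, 14) = 77558760. Through P₁: C(15, 11)·C(14, 3) = 496860. Through P₂: C(20, 13)·C(9, 1) = 697680. Since P₁ is strictly southwest of P₂, a monotone path through both must visit P₁ then P₂; paths through both = C(15, 11)·C(5, 2)·C(9, 1) = 122850. Avoid both = 77558760 − 496860 − 697680 + 122850 = 76487070.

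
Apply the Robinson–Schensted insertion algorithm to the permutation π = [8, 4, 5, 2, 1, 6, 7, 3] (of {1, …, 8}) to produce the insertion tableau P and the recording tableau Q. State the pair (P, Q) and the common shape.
P = [1, 3, 6, 7] / [2, 5] / [4] / [8];  Q = [1, 3, 6, 7] / [2, 8] / [4] / [5];  common shape = (4, 2, 1, 1)

Row-insert the values π_1, π_2, … into P one at a time, bumping the leftmost entry strictly greater than the inserted value down to the next row. The recording tableau Q records, in position (i, j), the step at which that cell was added to P.
  Insert 8 (step 1): P = [8];  Q = [1]
  Insert 4 (step 2): P = [4] / [8];  Q = [1] / [2]
  Insert 5 (step 3): P = [4, 5] / [8];  Q = [1, 3] / [2]
  Insert 2 (step 4): P = [2, 5] / [4] / [8];  Q = [1, 3] / [2] / [4]
  Insert 1 (step 5): P = [1, 5] / [2] / [4] / [8];  Q = [1, 3] / [2] / [4] / [5]
  Insert 6 (step 6): P = [1, 5, 6] / [2] / [4] / [8];  Q = [1, 3, 6] / [2] / [4] / [5]
  Insert 7 (step 7): P = [1, 5, 6, 7] / [2] / [4] / [8];  Q = [1, 3, 6, 7] / [2] / [4] / [5]
  Insert 3 (step 8): P = [1, 3, 6, 7] / [2, 5] / [4] / [8];  Q = [1, 3, 6, 7] / [2, 8] / [4] / [5]
Final shape: (4, 2, 1, 1).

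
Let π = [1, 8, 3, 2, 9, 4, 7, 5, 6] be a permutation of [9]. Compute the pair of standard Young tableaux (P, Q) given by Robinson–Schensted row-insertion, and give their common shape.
P = [1, 2, 4, 5, 6] / [3, 7] / [8, 9];  Q = [1, 2, 5, 7, 9] / [3, 6] / [4, 8];  common shape = (5, 2, 2)

Row-insert the values π_1, π_2, … into P one at a time, bumping the leftmost entry strictly greater than the inserted value down to the next row. The recording tableau Q records, in position (i, j), the step at which that cell was added to P.
  Insert 1 (step 1): P = [1];  Q = [1]
  Insert 8 (step 2): P = [1, 8];  Q = [1, 2]
  Insert 3 (step 3): P = [1, 3] / [8];  Q = [1, 2] / [3]
  Insert 2 (step 4): P = [1, 2] / [3] / [8];  Q = [1, 2] / [3] / [4]
  Insert 9 (step 5): P = [1, 2, 9] / [3] / [8];  Q = [1, 2, 5] / [3] / [4]
  Insert 4 (step 6): P = [1, 2, 4] / [3, 9] / [8];  Q = [1, 2, 5] / [3, 6] / [4]
  Insert 7 (step 7): P = [1, 2, 4, 7] / [3, 9] / [8];  Q = [1, 2, 5, 7] / [3, 6] / [4]
  Insert 5 (step 8): P = [1, 2, 4, 5] / [3, 7] / [8, 9];  Q = [1, 2, 5, 7] / [3, 6] / [4, 8]
  Insert 6 (step 9): P = [1, 2, 4, 5, 6] / [3, 7] / [8, 9];  Q = [1, 2, 5, 7, 9] / [3, 6] / [4, 8]
Final shape: (5, 2, 2).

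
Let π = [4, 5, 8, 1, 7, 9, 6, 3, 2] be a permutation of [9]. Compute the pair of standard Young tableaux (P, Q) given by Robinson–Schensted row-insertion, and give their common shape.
P = [1, 2, 6, 9] / [3, 5] / [4] / [7] / [8];  Q = [1, 2, 3, 6] / [4, 5] / [7] / [8] / [9];  common shape = (4, 2, 1, 1, 1)

Row-insert the values π_1, π_2, … into P one at a time, bumping the leftmost entry strictly greater than the inserted value down to the next row. The recording tableau Q records, in position (i, j), the step at which that cell was added to P.
  Insert 4 (step 1): P = [4];  Q = [1]
  Insert 5 (step 2): P = [4, 5];  Q = [1, 2]
  Insert 8 (step 3): P = [4, 5, 8];  Q = [1, 2, 3]
  Insert 1 (step 4): P = [1, 5, 8] / [4];  Q = [1, 2, 3] / [4]
  Insert 7 (step 5): P = [1, 5, 7] / [4, 8];  Q = [1, 2, 3] / [4, 5]
  Insert 9 (step 6): P = [1, 5, 7, 9] / [4, 8];  Q = [1, 2, 3, 6] / [4, 5]
  Insert 6 (step 7): P = [1, 5, 6, 9] / [4, 7] / [8];  Q = [1, 2, 3, 6] / [4, 5] / [7]
  Insert 3 (step 8): P = [1, 3, 6, 9] / [4, 5] / [7] / [8];  Q = [1, 2, 3, 6] / [4, 5] / [7] / [8]
  Insert 2 (step 9): P = [1, 2, 6, 9] / [3, 5] / [4] / [7] / [8];  Q = [1, 2, 3, 6] / [4, 5] / [7] / [8] / [9]
Final shape: (4, 2, 1, 1, 1).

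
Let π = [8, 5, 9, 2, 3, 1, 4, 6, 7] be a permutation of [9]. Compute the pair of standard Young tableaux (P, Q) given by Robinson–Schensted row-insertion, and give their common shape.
P = [1, 3, 4, 6, 7] / [2, 9] / [5] / [8];  Q = [1, 3, 7, 8, 9] / [2, 5] / [4] / [6];  common shape = (5, 2, 1, 1)

Row-insert the values π_1, π_2, … into P one at a time, bumping the leftmost entry strictly greater than the inserted value down to the next row. The recording tableau Q records, in position (i, j), the step at which that cell was added to P.
  Insert 8 (step 1): P = [8];  Q = [1]
  Insert 5 (step 2): P = [5] / [8];  Q = [1] / [2]
  Insert 9 (step 3): P = [5, 9] / [8];  Q = [1, 3] / [2]
  Insert 2 (step 4): P = [2, 9] / [5] / [8];  Q = [1, 3] / [2] / [4]
  Insert 3 (step 5): P = [2, 3] / [5, 9] / [8];  Q = [1, 3] / [2, 5] / [4]
  Insert 1 (step 6): P = [1, 3] / [2, 9] / [5] / [8];  Q = [1, 3] / [2, 5] / [4] / [6]
  Insert 4 (step 7): P = [1, 3, 4] / [2, 9] / [5] / [8];  Q = [1, 3, 7] / [2, 5] / [4] / [6]
  Insert 6 (step 8): P = [1, 3, 4, 6] / [2, 9] / [5] / [8];  Q = [1, 3, 7, 8] / [2, 5] / [4] / [6]
  Insert 7 (step 9): P = [1, 3, 4, 6, 7] / [2, 9] / [5] / [8];  Q = [1, 3, 7, 8, 9] / [2, 5] / [4] / [6]
Final shape: (5, 2, 1, 1).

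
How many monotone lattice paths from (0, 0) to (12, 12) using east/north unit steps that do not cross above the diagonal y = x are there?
C_12 = 208012

These NE paths below the diagonal are counted by the Catalan number C_n = (1/(n + 1)) · C(2n, n). For n = 12: C_12 = (1/13) · C(24, 12) = 2704156/13 = 208012.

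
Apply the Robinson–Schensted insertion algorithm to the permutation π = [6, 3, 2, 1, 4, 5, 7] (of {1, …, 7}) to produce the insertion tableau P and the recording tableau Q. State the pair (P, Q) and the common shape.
P = [1, 4, 5, 7] / [2] / [3] / [6];  Q = [1, 5, 6, 7] / [2] / [3] / [4];  common shape = (4, 1, 1, 1)

Row-insert the values π_1, π_2, … into P one at a time, bumping the leftmost entry strictly greater than the inserted value down to the next row. The recording tableau Q records, in position (i, j), the step at which that cell was added to P.
  Insert 6 (step 1): P = [6];  Q = [1]
  Insert 3 (step 2): P = [3] / [6];  Q = [1] / [2]
  Insert 2 (step 3): P = [2] / [3] / [6];  Q = [1] / [2] / [3]
  Insert 1 (step 4): P = [1] / [2] / [3] / [6];  Q = [1] / [2] / [3] / [4]
  Insert 4 (step 5): P = [1, 4] / [2] / [3] / [6];  Q = [1, 5] / [2] / [3] / [4]
  Insert 5 (step 6): P = [1, 4, 5] / [2] / [3] / [6];  Q = [1, 5, 6] / [2] / [3] / [4]
  Insert 7 (step 7): P = [1, 4, 5, 7] / [2] / [3] / [6];  Q = [1, 5, 6, 7] / [2] / [3] / [4]
Final shape: (4, 1, 1, 1).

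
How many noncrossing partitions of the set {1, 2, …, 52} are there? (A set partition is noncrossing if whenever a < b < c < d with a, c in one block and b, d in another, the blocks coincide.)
C_52 = 29869166945772625950142417512

These noncrossing partitions are counted by the Catalan number C_n = (1/(n + 1)) · C(2n, n). For n = 52: C_52 = (1/53) · C(104, 52) = 1583065848125949175357548128136/53 = 29869166945772625950142417512.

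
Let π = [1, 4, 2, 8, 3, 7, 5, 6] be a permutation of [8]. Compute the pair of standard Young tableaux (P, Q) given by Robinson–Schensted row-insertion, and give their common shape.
P = [1, 2, 3, 5, 6] / [4, 7] / [8];  Q = [1, 2, 4, 6, 8] / [3, 5] / [7];  common shape = (5, 2, 1)

Row-insert the values π_1, π_2, … into P one at a time, bumping the leftmost entry strictly greater than the inserted value down to the next row. The recording tableau Q records, in position (i, j), the step at which that cell was added to P.
  Insert 1 (step 1): P = [1];  Q = [1]
  Insert 4 (step 2): P = [1, 4];  Q = [1, 2]
  Insert 2 (step 3): P = [1, 2] / [4];  Q = [1, 2] / [3]
  Insert 8 (step 4): P = [1, 2, 8] / [4];  Q = [1, 2, 4] / [3]
  Insert 3 (step 5): P = [1, 2, 3] / [4, 8];  Q = [1, 2, 4] / [3, 5]
  Insert 7 (step 6): P = [1, 2, 3, 7] / [4, 8];  Q = [1, 2, 4, 6] / [3, 5]
  Insert 5 (step 7): P = [1, 2, 3, 5] / [4, 7] / [8];  Q = [1, 2, 4, 6] / [3, 5] / [7]
  Insert 6 (step 8): P = [1, 2, 3, 5, 6] / [4, 7] / [8];  Q = [1, 2, 4, 6, 8] / [3, 5] / [7]
Final shape: (5, 2, 1).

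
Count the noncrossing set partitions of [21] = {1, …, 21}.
C_21 = 24466267020

These noncrossing partitions are counted by the Catalan number C_n = (1/(n + 1)) · C(2n, n). For n = 21: C_21 = (1/22) · C(42, 21) = 538257874440/22 = 24466267020.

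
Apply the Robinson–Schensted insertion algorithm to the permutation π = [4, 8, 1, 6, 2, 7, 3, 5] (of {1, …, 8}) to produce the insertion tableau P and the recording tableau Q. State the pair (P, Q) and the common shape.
P = [1, 2, 3, 5] / [4, 6, 7] / [8];  Q = [1, 2, 6, 8] / [3, 4, 7] / [5];  common shape = (4, 3, 1)

Row-insert the values π_1, π_2, … into P one at a time, bumping the leftmost entry strictly greater than the inserted value down to the next row. The recording tableau Q records, in position (i, j), the step at which that cell was added to P.
  Insert 4 (step 1): P = [4];  Q = [1]
  Insert 8 (step 2): P = [4, 8];  Q = [1, 2]
  Insert 1 (step 3): P = [1, 8] / [4];  Q = [1, 2] / [3]
  Insert 6 (step 4): P = [1, 6] / [4, 8];  Q = [1, 2] / [3, 4]
  Insert 2 (step 5): P = [1, 2] / [4, 6] / [8];  Q = [1, 2] / [3, 4] / [5]
  Insert 7 (step 6): P = [1, 2, 7] / [4, 6] / [8];  Q = [1, 2, 6] / [3, 4] / [5]
  Insert 3 (step 7): P = [1, 2, 3] / [4, 6, 7] / [8];  Q = [1, 2, 6] / [3, 4, 7] / [5]
  Insert 5 (step 8): P = [1, 2, 3, 5] / [4, 6, 7] / [8];  Q = [1, 2, 6, 8] / [3, 4, 7] / [5]
Final shape: (4, 3, 1).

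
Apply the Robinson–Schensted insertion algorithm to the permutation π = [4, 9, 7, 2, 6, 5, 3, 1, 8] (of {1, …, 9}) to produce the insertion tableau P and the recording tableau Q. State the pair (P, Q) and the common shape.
P = [1, 3, 8] / [2, 5] / [4] / [6] / [7] / [9];  Q = [1, 2, 9] / [3, 5] / [4] / [6] / [7] / [8];  common shape = (3, 2, 1, 1, 1, 1)

Row-insert the values π_1, π_2, … into P one at a time, bumping the leftmost entry strictly greater than the inserted value down to the next row. The recording tableau Q records, in position (i, j), the step at which that cell was added to P.
  Insert 4 (step 1): P = [4];  Q = [1]
  Insert 9 (step 2): P = [4, 9];  Q = [1, 2]
  Insert 7 (step 3): P = [4, 7] / [9];  Q = [1, 2] / [3]
  Insert 2 (step 4): P = [2, 7] / [4] / [9];  Q = [1, 2] / [3] / [4]
  Insert 6 (step 5): P = [2, 6] / [4, 7] / [9];  Q = [1, 2] / [3, 5] / [4]
  Insert 5 (step 6): P = [2, 5] / [4, 6] / [7] / [9];  Q = [1, 2] / [3, 5] / [4] / [6]
  Insert 3 (step 7): P = [2, 3] / [4, 5] / [6] / [7] / [9];  Q = [1, 2] / [3, 5] / [4] / [6] / [7]
  Insert 1 (step 8): P = [1, 3] / [2, 5] / [4] / [6] / [7] / [9];  Q = [1, 2] / [3, 5] / [4] / [6] / [7] / [8]
  Insert 8 (step 9): P = [1, 3, 8] / [2, 5] / [4] / [6] / [7] / [9];  Q = [1, 2, 9] / [3, 5] / [4] / [6] / [7] / [8]
Final shape: (3, 2, 1, 1, 1, 1).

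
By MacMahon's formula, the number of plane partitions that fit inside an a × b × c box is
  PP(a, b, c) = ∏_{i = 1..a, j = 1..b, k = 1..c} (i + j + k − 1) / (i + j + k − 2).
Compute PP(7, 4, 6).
PP(7, 4, 6) = 12544848030

Evaluate the triple product over i = 1..7, j = 1..4, k = 1..6. The factors are (2/1) · (3/2) · (4/3) · (5/4) · (6/5) · (7/6) · (3/2) · (4/3) · … (168 factors total). The numerators and denominators telescope so the product is an integer; carrying out the multiplication exactly gives PP(7, 4, 6) = 12544848030.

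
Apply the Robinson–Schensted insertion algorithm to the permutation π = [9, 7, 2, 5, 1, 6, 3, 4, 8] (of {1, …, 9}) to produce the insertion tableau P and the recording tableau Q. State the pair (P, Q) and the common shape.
P = [1, 3, 4, 8] / [2, 5, 6] / [7] / [9];  Q = [1, 4, 6, 9] / [2, 7, 8] / [3] / [5];  common shape = (4, 3, 1, 1)

Row-insert the values π_1, π_2, … into P one at a time, bumping the leftmost entry strictly greater than the inserted value down to the next row. The recording tableau Q records, in position (i, j), the step at which that cell was added to P.
  Insert 9 (step 1): P = [9];  Q = [1]
  Insert 7 (step 2): P = [7] / [9];  Q = [1] / [2]
  Insert 2 (step 3): P = [2] / [7] / [9];  Q = [1] / [2] / [3]
  Insert 5 (step 4): P = [2, 5] / [7] / [9];  Q = [1, 4] / [2] / [3]
  Insert 1 (step 5): P = [1, 5] / [2] / [7] / [9];  Q = [1, 4] / [2] / [3] / [5]
  Insert 6 (step 6): P = [1, 5, 6] / [2] / [7] / [9];  Q = [1, 4, 6] / [2] / [3] / [5]
  Insert 3 (step 7): P = [1, 3, 6] / [2, 5] / [7] / [9];  Q = [1, 4, 6] / [2, 7] / [3] / [5]
  Insert 4 (step 8): P = [1, 3, 4] / [2, 5, 6] / [7] / [9];  Q = [1, 4, 6] / [2, 7, 8] / [3] / [5]
  Insert 8 (step 9): P = [1, 3, 4, 8] / [2, 5, 6] / [7] / [9];  Q = [1, 4, 6, 9] / [2, 7, 8] / [3] / [5]
Final shape: (4, 3, 1, 1).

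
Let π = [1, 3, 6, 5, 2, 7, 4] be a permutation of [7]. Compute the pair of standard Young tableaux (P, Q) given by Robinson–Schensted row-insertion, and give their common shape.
P = [1, 2, 4, 7] / [3, 5] / [6];  Q = [1, 2, 3, 6] / [4, 7] / [5];  common shape = (4, 2, 1)

Row-insert the values π_1, π_2, … into P one at a time, bumping the leftmost entry strictly greater than the inserted value down to the next row. The recording tableau Q records, in position (i, j), the step at which that cell was added to P.
  Insert 1 (step 1): P = [1];  Q = [1]
  Insert 3 (step 2): P = [1, 3];  Q = [1, 2]
  Insert 6 (step 3): P = [1, 3, 6];  Q = [1, 2, 3]
  Insert 5 (step 4): P = [1, 3, 5] / [6];  Q = [1, 2, 3] / [4]
  Insert 2 (step 5): P = [1, 2, 5] / [3] / [6];  Q = [1, 2, 3] / [4] / [5]
  Insert 7 (step 6): P = [1, 2, 5, 7] / [3] / [6];  Q = [1, 2, 3, 6] / [4] / [5]
  Insert 4 (step 7): P = [1, 2, 4, 7] / [3, 5] / [6];  Q = [1, 2, 3, 6] / [4, 7] / [5]
Final shape: (4, 2, 1).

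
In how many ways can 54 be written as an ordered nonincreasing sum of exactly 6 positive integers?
p(54, 6 parts) = 7760

Partitions of n into exactly k parts are in bijection with partitions of n − k into at most k parts (subtract 1 from each part). So p(54, exactly 6) = p(48, parts ≤ 6). Computing via the recurrence p(m, j) = p(m, j−1) + p(m−j, j) gives 7760.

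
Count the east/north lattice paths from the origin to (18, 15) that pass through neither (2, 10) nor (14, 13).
Number of paths = 735391236

Inclusion–exclusion. Total paths: C(33, 18) = 1037158320. Through P₁: C(12, 2)·C(21, 16) = 1343034. Through P₂: C(27, 14)·C(6, 4) = 300874500. Since P₁ is strictly southwest of P₂, a monotone path through both must visit P₁ then P₂; paths through both = C(12, 2)·C(15, 12)·C(6, 4) = 450450. Avoid both = 1037158320 − 1343034 − 300874500 + 450450 = 735391236.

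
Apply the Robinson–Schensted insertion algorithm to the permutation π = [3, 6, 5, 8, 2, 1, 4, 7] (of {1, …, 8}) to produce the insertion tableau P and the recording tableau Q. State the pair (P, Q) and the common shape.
P = [1, 4, 7] / [2, 5, 8] / [3] / [6];  Q = [1, 2, 4] / [3, 7, 8] / [5] / [6];  common shape = (3, 3, 1, 1)

Row-insert the values π_1, π_2, … into P one at a time, bumping the leftmost entry strictly greater than the inserted value down to the next row. The recording tableau Q records, in position (i, j), the step at which that cell was added to P.
  Insert 3 (step 1): P = [3];  Q = [1]
  Insert 6 (step 2): P = [3, 6];  Q = [1, 2]
  Insert 5 (step 3): P = [3, 5] / [6];  Q = [1, 2] / [3]
  Insert 8 (step 4): P = [3, 5, 8] / [6];  Q = [1, 2, 4] / [3]
  Insert 2 (step 5): P = [2, 5, 8] / [3] / [6];  Q = [1, 2, 4] / [3] / [5]
  Insert 1 (step 6): P = [1, 5, 8] / [2] / [3] / [6];  Q = [1, 2, 4] / [3] / [5] / [6]
  Insert 4 (step 7): P = [1, 4, 8] / [2, 5] / [3] / [6];  Q = [1, 2, 4] / [3, 7] / [5] / [6]
  Insert 7 (step 8): P = [1, 4, 7] / [2, 5, 8] / [3] / [6];  Q = [1, 2, 4] / [3, 7, 8] / [5] / [6]
Final shape: (3, 3, 1, 1).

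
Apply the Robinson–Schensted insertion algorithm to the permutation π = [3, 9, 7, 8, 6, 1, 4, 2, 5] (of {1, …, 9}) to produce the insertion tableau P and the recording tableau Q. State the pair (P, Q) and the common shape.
P = [1, 2, 5] / [3, 4, 8] / [6] / [7] / [9];  Q = [1, 2, 4] / [3, 7, 9] / [5] / [6] / [8];  common shape = (3, 3, 1, 1, 1)

Row-insert the values π_1, π_2, … into P one at a time, bumping the leftmost entry strictly greater than the inserted value down to the next row. The recording tableau Q records, in position (i, j), the step at which that cell was added to P.
  Insert 3 (step 1): P = [3];  Q = [1]
  Insert 9 (step 2): P = [3, 9];  Q = [1, 2]
  Insert 7 (step 3): P = [3, 7] / [9];  Q = [1, 2] / [3]
  Insert 8 (step 4): P = [3, 7, 8] / [9];  Q = [1, 2, 4] / [3]
  Insert 6 (step 5): P = [3, 6, 8] / [7] / [9];  Q = [1, 2, 4] / [3] / [5]
  Insert 1 (step 6): P = [1, 6, 8] / [3] / [7] / [9];  Q = [1, 2, 4] / [3] / [5] / [6]
  Insert 4 (step 7): P = [1, 4, 8] / [3, 6] / [7] / [9];  Q = [1, 2, 4] / [3, 7] / [5] / [6]
  Insert 2 (step 8): P = [1, 2, 8] / [3, 4] / [6] / [7] / [9];  Q = [1, 2, 4] / [3, 7] / [5] / [6] / [8]
  Insert 5 (step 9): P = [1, 2, 5] / [3, 4, 8] / [6] / [7] / [9];  Q = [1, 2, 4] / [3, 7, 9] / [5] / [6] / [8]
Final shape: (3, 3, 1, 1, 1).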